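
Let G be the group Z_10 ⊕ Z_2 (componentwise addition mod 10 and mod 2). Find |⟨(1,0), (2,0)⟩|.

10

|⟨(1,0)⟩| = 10 and |⟨(2,0)⟩| = 5, so |H| is a multiple of lcm(10, 5) = 10 and divides |G| = 20.
Closing under the operation: H = {(0,0), (1,0), (2,0), (3,0), (4,0), (5,0), (6,0), (7,0), (8,0), (9,0)}, so |H| = 10.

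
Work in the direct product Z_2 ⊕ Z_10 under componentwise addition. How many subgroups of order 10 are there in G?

|G| = 20 and 10 | 20, so subgroups of order 10 are possible by Lagrange.
The subgroups of order 10 are: {(0,0), (0,1), (0,2), (0,3), (0,4), (0,5), (0,6), (0,7), (0,8), (0,9)}; {(0,0), (0,2), (0,4), (0,6), (0,8), (1,0), (1,2), (1,4), (1,6), (1,8)}; {(0,0), (0,2), (0,4), (0,6), (0,8), (1,1), (1,3), (1,5), (1,7), (1,9)}.
So G has 3 subgroups of order 10.

3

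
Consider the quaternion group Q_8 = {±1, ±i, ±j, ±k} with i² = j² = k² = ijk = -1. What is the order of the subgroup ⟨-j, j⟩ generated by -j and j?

4

|⟨-j⟩| = 4 and |⟨j⟩| = 4, so |H| is a multiple of lcm(4, 4) = 4 and divides |G| = 8.
Closing under the operation: H = {1, -1, j, -j}, so |H| = 4.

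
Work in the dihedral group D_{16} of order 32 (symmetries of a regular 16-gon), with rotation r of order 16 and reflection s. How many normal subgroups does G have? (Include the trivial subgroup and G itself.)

G has 36 subgroups. Checking conjugation-invariance by order — order 1: 1/1 normal; order 2: 1/17 normal; order 4: 1/9 normal; order 8: 1/5 normal; order 16: 3/3 normal; order 32: 1/1 normal.
Total normal subgroups: 8.

8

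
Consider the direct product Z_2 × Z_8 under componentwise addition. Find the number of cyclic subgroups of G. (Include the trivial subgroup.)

8

Each element a generates a cyclic subgroup ⟨a⟩; distinct elements may generate the same one (a cyclic group of order d has φ(d) generators).
Cyclic subgroups by order — order 1: 1; order 2: 3; order 4: 2; order 8: 2.
Total: 8.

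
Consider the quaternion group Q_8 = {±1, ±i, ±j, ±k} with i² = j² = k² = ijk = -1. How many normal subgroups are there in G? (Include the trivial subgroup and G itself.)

6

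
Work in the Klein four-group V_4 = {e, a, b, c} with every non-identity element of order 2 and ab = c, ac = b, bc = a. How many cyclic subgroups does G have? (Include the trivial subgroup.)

A cyclic subgroup of order d is generated by each of its φ(d) elements of order d, so the cyclic subgroups of order d number (#elements of order d)/φ(d).
Cyclic subgroups by order — order 1: 1; order 2: 3.
Total: 4.

4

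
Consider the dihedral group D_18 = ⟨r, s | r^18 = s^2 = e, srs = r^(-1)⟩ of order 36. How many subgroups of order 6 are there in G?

|G| = 36 and 6 | 36, so subgroups of order 6 are possible by Lagrange.
The subgroups of order 6 are: {e, r^6, r^12, r^4s, r^10s, r^16s}; {e, r^6, r^12, r^5s, r^11s, r^17s}; {e, r^6, r^12, s, r^6s, r^12s}; {e, r^6, r^12, rs, r^7s, r^13s}; … (7 in all).
So G has 7 subgroups of order 6.

7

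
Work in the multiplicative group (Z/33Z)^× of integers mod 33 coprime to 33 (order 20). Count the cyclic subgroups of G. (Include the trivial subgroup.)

8

Group the elements of G by the cyclic subgroup they generate; each cyclic subgroup of order d accounts for φ(d) elements.
Cyclic subgroups by order — order 1: 1; order 2: 3; order 5: 1; order 10: 3.
Total: 8.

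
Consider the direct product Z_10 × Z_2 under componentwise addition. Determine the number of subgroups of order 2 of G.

|G| = 20 and 2 | 20, so subgroups of order 2 are possible by Lagrange.
The subgroups of order 2 are: {(0,0), (0,1)}; {(0,0), (5,0)}; {(0,0), (5,1)}.
So G has 3 subgroups of order 2.

3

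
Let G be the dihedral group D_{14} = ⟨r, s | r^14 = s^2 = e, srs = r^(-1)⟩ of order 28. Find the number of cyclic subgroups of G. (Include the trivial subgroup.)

18

Each element a generates a cyclic subgroup ⟨a⟩; distinct elements may generate the same one (a cyclic group of order d has φ(d) generators).
Cyclic subgroups by order — order 1: 1; order 2: 15; order 7: 1; order 14: 1.
Total: 18.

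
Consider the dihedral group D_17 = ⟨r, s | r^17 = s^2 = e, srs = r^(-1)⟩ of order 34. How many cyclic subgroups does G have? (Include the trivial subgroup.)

A cyclic subgroup of order d is generated by each of its φ(d) elements of order d, so the cyclic subgroups of order d number (#elements of order d)/φ(d).
Cyclic subgroups by order — order 1: 1; order 2: 17; order 17: 1.
Total: 19.

19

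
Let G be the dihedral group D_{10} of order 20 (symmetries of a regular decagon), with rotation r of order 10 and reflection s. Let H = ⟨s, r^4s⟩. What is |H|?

10

|⟨s⟩| = 2 and |⟨r^4s⟩| = 2, so |H| is a multiple of lcm(2, 2) = 2 and divides |G| = 20.
Closing under the operation: H = {e, r^2, r^4, r^6, r^8, s, r^2s, r^4s, r^6s, r^8s}, so |H| = 10.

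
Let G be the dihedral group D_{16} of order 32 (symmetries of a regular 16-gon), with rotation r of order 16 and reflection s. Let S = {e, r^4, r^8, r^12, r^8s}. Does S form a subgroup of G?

No

|S| = 5 does not divide |G| = 32, so by Lagrange S is not a subgroup.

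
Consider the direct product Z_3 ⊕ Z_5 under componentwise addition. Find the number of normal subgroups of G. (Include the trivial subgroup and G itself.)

4

G is abelian, so every subgroup is normal.
G has 4 subgroups in total, hence 4 normal subgroups.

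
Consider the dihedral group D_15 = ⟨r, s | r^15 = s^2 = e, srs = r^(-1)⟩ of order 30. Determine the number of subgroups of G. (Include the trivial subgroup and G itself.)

|G| = 30, so by Lagrange every subgroup order divides 30. Divisors: 1, 2, 3, 5, 6, 10, 15, 30.
Subgroups by order — order 1: 1; order 2: 15; order 3: 1; order 5: 1; order 6: 5; order 10: 3; order 15: 1; order 30: 1.
Total: 1 + 15 + 1 + 1 + 5 + 3 + 1 + 1 = 28.

28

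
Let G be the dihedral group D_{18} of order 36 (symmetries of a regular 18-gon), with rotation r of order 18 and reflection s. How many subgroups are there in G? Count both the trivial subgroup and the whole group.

45

|G| = 36, so by Lagrange every subgroup order divides 36. Divisors: 1, 2, 3, 4, 6, 9, 12, 18, 36.
Subgroups by order — order 1: 1; order 2: 19; order 3: 1; order 4: 9; order 6: 7; order 9: 1; order 12: 3; order 18: 3; order 36: 1.
Total: 1 + 19 + 1 + 9 + 7 + 1 + 3 + 3 + 1 = 45.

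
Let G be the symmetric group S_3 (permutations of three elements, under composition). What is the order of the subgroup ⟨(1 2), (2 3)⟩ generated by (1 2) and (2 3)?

|⟨(1 2)⟩| = 2 and |⟨(2 3)⟩| = 2, so |H| is a multiple of lcm(2, 2) = 2 and divides |G| = 6.
Closing {(1 2), (2 3)} under the group operation gives all of G, so |H| = 6.

6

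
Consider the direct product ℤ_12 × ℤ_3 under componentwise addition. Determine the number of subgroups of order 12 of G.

4

|G| = 36 and 12 | 36, so subgroups of order 12 are possible by Lagrange.
The subgroups of order 12 are: {(0,0), (0,1), (0,2), (3,0), (3,1), (3,2), (6,0), (6,1), (6,2), (9,0), (9,1), (9,2)}; {(0,0), (1,0), (2,0), (3,0), (4,0), (5,0), (6,0), (7,0), (8,0), (9,0), (10,0), (11,0)}; {(0,0), (1,1), (2,2), (3,0), (4,1), (5,2), (6,0), (7,1), (8,2), (9,0), (10,1), (11,2)}; {(0,0), (1,2), (2,1), (3,0), (4,2), (5,1), (6,0), (7,2), (8,1), (9,0), (10,2), (11,1)}.
So G has 4 subgroups of order 12.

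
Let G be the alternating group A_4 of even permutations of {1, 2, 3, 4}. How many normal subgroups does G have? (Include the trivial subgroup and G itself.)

3

G has 10 subgroups. Checking conjugation-invariance by order — order 1: 1/1 normal; order 2: 0/3 normal; order 3: 0/4 normal; order 4: 1/1 normal; order 12: 1/1 normal.
Total normal subgroups: 3.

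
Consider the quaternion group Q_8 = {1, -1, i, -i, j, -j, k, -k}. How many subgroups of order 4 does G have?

|G| = 8 and 4 | 8, so subgroups of order 4 are possible by Lagrange.
The subgroups of order 4 are: {1, -1, i, -i}; {1, -1, j, -j}; {1, -1, k, -k}.
So G has 3 subgroups of order 4.

3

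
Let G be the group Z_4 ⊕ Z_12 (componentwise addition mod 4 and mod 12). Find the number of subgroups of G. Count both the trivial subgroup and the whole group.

|G| = 48, so by Lagrange every subgroup order divides 48. Divisors: 1, 2, 3, 4, 6, 8, 12, 16, 24, 48.
Subgroups by order — order 1: 1; order 2: 3; order 3: 1; order 4: 7; order 6: 3; order 8: 3; order 12: 7; order 16: 1; order 24: 3; order 48: 1.
Total: 1 + 3 + 1 + 7 + 3 + 3 + 7 + 1 + 3 + 1 = 30.

30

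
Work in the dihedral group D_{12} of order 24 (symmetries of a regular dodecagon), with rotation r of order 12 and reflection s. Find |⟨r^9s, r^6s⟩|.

|⟨r^9s⟩| = 2 and |⟨r^6s⟩| = 2, so |H| is a multiple of lcm(2, 2) = 2 and divides |G| = 24.
Closing under the operation: H = {e, r^3, r^6, r^9, s, r^3s, r^6s, r^9s}, so |H| = 8.

8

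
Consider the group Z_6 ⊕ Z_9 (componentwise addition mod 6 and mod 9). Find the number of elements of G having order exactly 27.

0

An element (a,b) has order lcm(ord(a), ord(b)); count pairs with lcm equal to 27.
Enumerating gives 0 such elements.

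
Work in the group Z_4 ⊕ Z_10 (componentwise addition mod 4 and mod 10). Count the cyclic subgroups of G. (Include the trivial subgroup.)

Each element a generates a cyclic subgroup ⟨a⟩; distinct elements may generate the same one (a cyclic group of order d has φ(d) generators).
Cyclic subgroups by order — order 1: 1; order 2: 3; order 4: 2; order 5: 1; order 10: 3; order 20: 2.
Total: 12.

12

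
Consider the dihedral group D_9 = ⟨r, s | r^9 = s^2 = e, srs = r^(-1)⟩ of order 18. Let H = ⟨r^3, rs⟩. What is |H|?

6

|⟨r^3⟩| = 3 and |⟨rs⟩| = 2, so |H| is a multiple of lcm(3, 2) = 6 and divides |G| = 18.
Closing under the operation: H = {e, r^3, r^6, rs, r^4s, r^7s}, so |H| = 6.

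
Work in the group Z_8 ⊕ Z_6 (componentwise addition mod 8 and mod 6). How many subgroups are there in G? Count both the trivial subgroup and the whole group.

22

|G| = 48, so by Lagrange every subgroup order divides 48. Divisors: 1, 2, 3, 4, 6, 8, 12, 16, 24, 48.
Subgroups by order — order 1: 1; order 2: 3; order 3: 1; order 4: 3; order 6: 3; order 8: 3; order 12: 3; order 16: 1; order 24: 3; order 48: 1.
Total: 1 + 3 + 1 + 3 + 3 + 3 + 3 + 1 + 3 + 1 = 22.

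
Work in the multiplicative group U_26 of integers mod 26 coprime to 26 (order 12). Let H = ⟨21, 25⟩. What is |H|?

4

|⟨21⟩| = 4 and |⟨25⟩| = 2, so |H| is a multiple of lcm(4, 2) = 4 and divides |G| = 12.
Closing under the operation: H = {1, 5, 21, 25}, so |H| = 4.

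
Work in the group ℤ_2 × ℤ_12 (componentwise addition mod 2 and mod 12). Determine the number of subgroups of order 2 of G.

|G| = 24 and 2 | 24, so subgroups of order 2 are possible by Lagrange.
The subgroups of order 2 are: {(0,0), (0,6)}; {(0,0), (1,0)}; {(0,0), (1,6)}.
So G has 3 subgroups of order 2.

3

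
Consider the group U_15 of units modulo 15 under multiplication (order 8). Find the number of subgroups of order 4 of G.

3

|G| = 8 and 4 | 8, so subgroups of order 4 are possible by Lagrange.
The subgroups of order 4 are: {1, 4, 11, 14}; {1, 4, 7, 13}; {1, 2, 4, 8}.
So G has 3 subgroups of order 4.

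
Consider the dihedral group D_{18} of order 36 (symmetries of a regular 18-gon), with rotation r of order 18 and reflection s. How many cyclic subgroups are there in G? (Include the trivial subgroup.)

Each element a generates a cyclic subgroup ⟨a⟩; distinct elements may generate the same one (a cyclic group of order d has φ(d) generators).
Cyclic subgroups by order — order 1: 1; order 2: 19; order 3: 1; order 6: 1; order 9: 1; order 18: 1.
Total: 24.

24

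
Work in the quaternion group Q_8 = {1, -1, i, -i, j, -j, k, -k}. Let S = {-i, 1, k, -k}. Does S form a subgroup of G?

No

-i ∈ S but its inverse i ∉ S, so S is not a subgroup.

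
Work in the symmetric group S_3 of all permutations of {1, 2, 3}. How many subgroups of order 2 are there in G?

3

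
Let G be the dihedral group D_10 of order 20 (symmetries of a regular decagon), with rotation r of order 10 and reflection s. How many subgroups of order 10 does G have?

3

|G| = 20 and 10 | 20, so subgroups of order 10 are possible by Lagrange.
The subgroups of order 10 are: {e, r, r^2, r^3, r^4, r^5, r^6, r^7, r^8, r^9}; {e, r^2, r^4, r^6, r^8, s, r^2s, r^4s, r^6s, r^8s}; {e, r^2, r^4, r^6, r^8, rs, r^3s, r^5s, r^7s, r^9s}.
So G has 3 subgroups of order 10.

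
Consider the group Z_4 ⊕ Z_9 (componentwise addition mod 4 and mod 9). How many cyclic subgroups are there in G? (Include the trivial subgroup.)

Each element a generates a cyclic subgroup ⟨a⟩; distinct elements may generate the same one (a cyclic group of order d has φ(d) generators).
Cyclic subgroups by order — order 1: 1; order 2: 1; order 3: 1; order 4: 1; order 6: 1; order 9: 1; order 12: 1; order 18: 1; order 36: 1.
Total: 9.

9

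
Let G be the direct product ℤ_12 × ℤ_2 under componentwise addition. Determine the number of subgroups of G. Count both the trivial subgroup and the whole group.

|G| = 24, so by Lagrange every subgroup order divides 24. Divisors: 1, 2, 3, 4, 6, 8, 12, 24.
Subgroups by order — order 1: 1; order 2: 3; order 3: 1; order 4: 3; order 6: 3; order 8: 1; order 12: 3; order 24: 1.
Total: 1 + 3 + 1 + 3 + 3 + 1 + 3 + 1 = 16.

16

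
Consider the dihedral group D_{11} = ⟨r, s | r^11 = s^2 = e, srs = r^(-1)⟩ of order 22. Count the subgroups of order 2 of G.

|G| = 22 and 2 | 22, so subgroups of order 2 are possible by Lagrange.
The subgroups of order 2 are: {e, r^10s}; {e, r^2s}; {e, r^3s}; {e, r^4s}; … (11 in all).
So G has 11 subgroups of order 2.

11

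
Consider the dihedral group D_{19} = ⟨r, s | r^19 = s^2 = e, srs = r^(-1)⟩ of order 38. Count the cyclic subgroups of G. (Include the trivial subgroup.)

A cyclic subgroup of order d is generated by each of its φ(d) elements of order d, so the cyclic subgroups of order d number (#elements of order d)/φ(d).
Cyclic subgroups by order — order 1: 1; order 2: 19; order 19: 1.
Total: 21.

21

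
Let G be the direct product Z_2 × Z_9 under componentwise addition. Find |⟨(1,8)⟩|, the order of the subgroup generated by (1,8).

18

The order of (1,8) in Z_2 × Z_9 is lcm(ord(1) in Z_2, ord(8) in Z_9).
ord(1) = 2 and ord(8) = 9, so |⟨(1,8)⟩| = lcm(2, 9) = 18.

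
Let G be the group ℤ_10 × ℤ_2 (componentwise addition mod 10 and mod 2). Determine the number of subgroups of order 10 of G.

|G| = 20 and 10 | 20, so subgroups of order 10 are possible by Lagrange.
The subgroups of order 10 are: {(0,0), (0,1), (2,0), (2,1), (4,0), (4,1), (6,0), (6,1), (8,0), (8,1)}; {(0,0), (1,0), (2,0), (3,0), (4,0), (5,0), (6,0), (7,0), (8,0), (9,0)}; {(0,0), (1,1), (2,0), (3,1), (4,0), (5,1), (6,0), (7,1), (8,0), (9,1)}.
So G has 3 subgroups of order 10.

3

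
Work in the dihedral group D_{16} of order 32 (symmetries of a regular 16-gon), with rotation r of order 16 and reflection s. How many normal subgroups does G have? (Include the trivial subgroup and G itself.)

8

G has 36 subgroups. Checking conjugation-invariance by order — order 1: 1/1 normal; order 2: 1/17 normal; order 4: 1/9 normal; order 8: 1/5 normal; order 16: 3/3 normal; order 32: 1/1 normal.
Total normal subgroups: 8.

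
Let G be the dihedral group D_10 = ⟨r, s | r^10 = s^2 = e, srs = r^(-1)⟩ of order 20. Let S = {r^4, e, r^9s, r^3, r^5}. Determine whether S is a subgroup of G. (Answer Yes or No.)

No

r^4 ∈ S but its inverse r^6 ∉ S, so S is not a subgroup.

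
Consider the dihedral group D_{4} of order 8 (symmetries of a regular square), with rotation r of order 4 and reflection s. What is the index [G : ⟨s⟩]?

|⟨s⟩| = 2 and |G| = 8.
By Lagrange, [G : H] = |G|/|H| = 8/2 = 4.

4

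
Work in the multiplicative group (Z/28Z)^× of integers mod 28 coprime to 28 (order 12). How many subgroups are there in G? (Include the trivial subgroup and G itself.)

|G| = 12, so by Lagrange every subgroup order divides 12. Divisors: 1, 2, 3, 4, 6, 12.
Subgroups by order — order 1: 1; order 2: 3; order 3: 1; order 4: 1; order 6: 3; order 12: 1.
Total: 1 + 3 + 1 + 1 + 3 + 1 = 10.

10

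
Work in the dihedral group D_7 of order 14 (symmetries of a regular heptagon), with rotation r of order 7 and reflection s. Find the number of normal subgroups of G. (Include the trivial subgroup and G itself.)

G has 10 subgroups. Checking conjugation-invariance by order — order 1: 1/1 normal; order 2: 0/7 normal; order 7: 1/1 normal; order 14: 1/1 normal.
Total normal subgroups: 3.

3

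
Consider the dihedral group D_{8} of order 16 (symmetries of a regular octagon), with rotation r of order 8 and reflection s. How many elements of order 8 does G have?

The elements of order 8 are: r, r^3, r^5, r^7.
That's 4.

4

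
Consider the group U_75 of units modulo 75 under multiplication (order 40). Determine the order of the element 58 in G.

Compute successive powers of 58 mod 75: 58, 64, 37, 46, 43, 19, 52, 16, …; 58^20 ≡ 1 (mod 75).
So |⟨58⟩| = 20.

20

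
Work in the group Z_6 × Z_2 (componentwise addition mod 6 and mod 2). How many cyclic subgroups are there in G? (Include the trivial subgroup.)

Each element a generates a cyclic subgroup ⟨a⟩; distinct elements may generate the same one (a cyclic group of order d has φ(d) generators).
Cyclic subgroups by order — order 1: 1; order 2: 3; order 3: 1; order 6: 3.
Total: 8.

8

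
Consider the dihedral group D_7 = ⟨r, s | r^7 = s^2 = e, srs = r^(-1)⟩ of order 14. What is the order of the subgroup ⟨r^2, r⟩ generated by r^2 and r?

|⟨r^2⟩| = 7 and |⟨r⟩| = 7, so |H| is a multiple of lcm(7, 7) = 7 and divides |G| = 14.
Closing under the operation: H = {e, r, r^2, r^3, r^4, r^5, r^6}, so |H| = 7.

7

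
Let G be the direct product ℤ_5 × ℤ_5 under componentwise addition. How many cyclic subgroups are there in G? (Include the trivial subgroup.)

7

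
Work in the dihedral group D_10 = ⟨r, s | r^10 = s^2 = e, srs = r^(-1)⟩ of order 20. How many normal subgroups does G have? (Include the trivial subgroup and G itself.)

G has 22 subgroups. Checking conjugation-invariance by order — order 1: 1/1 normal; order 2: 1/11 normal; order 4: 0/5 normal; order 5: 1/1 normal; order 10: 3/3 normal; order 20: 1/1 normal.
Total normal subgroups: 7.

7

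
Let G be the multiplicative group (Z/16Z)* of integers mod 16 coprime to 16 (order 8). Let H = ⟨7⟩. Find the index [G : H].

4

|⟨7⟩| = 2 and |G| = 8.
By Lagrange, [G : H] = |G|/|H| = 8/2 = 4.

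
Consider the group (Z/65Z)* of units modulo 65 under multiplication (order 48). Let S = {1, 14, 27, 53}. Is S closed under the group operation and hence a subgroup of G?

Yes

|S| = 4 divides |G| = 48, consistent with Lagrange.
S contains the identity, every element's inverse is in S, and S is closed under ·: it is a subgroup.
In fact S = ⟨27⟩.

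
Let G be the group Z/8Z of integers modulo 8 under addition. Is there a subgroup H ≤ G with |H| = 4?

4 | 8. A subgroup of order 4 is {0, 2, 4, 6}.

Yes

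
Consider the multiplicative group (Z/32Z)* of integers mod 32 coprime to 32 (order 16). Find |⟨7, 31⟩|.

|⟨7⟩| = 4 and |⟨31⟩| = 2, so |H| is a multiple of lcm(4, 2) = 4 and divides |G| = 16.
Closing under the operation: H = {1, 7, 9, 15, 17, 23, 25, 31}, so |H| = 8.

8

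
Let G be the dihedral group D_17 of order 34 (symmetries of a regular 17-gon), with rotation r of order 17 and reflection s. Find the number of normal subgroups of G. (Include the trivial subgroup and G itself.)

G has 20 subgroups. Checking conjugation-invariance by order — order 1: 1/1 normal; order 2: 0/17 normal; order 17: 1/1 normal; order 34: 1/1 normal.
Total normal subgroups: 3.

3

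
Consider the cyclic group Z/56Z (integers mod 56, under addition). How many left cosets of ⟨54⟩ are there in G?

|⟨54⟩| = 28 and |G| = 56.
By Lagrange, [G : H] = |G|/|H| = 56/28 = 2.

2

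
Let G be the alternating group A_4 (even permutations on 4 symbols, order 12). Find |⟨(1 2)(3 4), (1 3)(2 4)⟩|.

4

|⟨(1 2)(3 4)⟩| = 2 and |⟨(1 3)(2 4)⟩| = 2, so |H| is a multiple of lcm(2, 2) = 2 and divides |G| = 12.
Closing under the operation: H = {e, (1 2)(3 4), (1 3)(2 4), (1 4)(2 3)}, so |H| = 4.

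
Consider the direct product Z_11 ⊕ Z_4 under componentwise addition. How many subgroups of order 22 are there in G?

|G| = 44 and 22 | 44, so subgroups of order 22 are possible by Lagrange.
The subgroups of order 22 are: {(0,0), (0,2), (1,0), (1,2), (2,0), (2,2), (3,0), (3,2), (4,0), (4,2), (5,0), (5,2), (6,0), (6,2), (7,0), (7,2), (8,0), (8,2), (9,0), (9,2), (10,0), (10,2)}.
So G has 1 subgroup of order 22.

1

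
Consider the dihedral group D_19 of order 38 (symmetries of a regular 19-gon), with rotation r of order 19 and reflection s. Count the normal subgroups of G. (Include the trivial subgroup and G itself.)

3

G has 22 subgroups. Checking conjugation-invariance by order — order 1: 1/1 normal; order 2: 0/19 normal; order 19: 1/1 normal; order 38: 1/1 normal.
Total normal subgroups: 3.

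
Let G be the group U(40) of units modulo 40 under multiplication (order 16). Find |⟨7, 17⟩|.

8

|⟨7⟩| = 4 and |⟨17⟩| = 4, so |H| is a multiple of lcm(4, 4) = 4 and divides |G| = 16.
Closing under the operation: H = {1, 7, 9, 17, 23, 31, 33, 39}, so |H| = 8.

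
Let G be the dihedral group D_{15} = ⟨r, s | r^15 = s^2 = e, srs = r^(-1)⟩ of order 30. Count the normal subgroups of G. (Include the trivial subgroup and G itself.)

5

G has 28 subgroups. Checking conjugation-invariance by order — order 1: 1/1 normal; order 2: 0/15 normal; order 3: 1/1 normal; order 5: 1/1 normal; order 6: 0/5 normal; order 10: 0/3 normal; order 15: 1/1 normal; order 30: 1/1 normal.
Total normal subgroups: 5.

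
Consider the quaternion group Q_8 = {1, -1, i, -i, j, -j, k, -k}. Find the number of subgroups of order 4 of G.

|G| = 8 and 4 | 8, so subgroups of order 4 are possible by Lagrange.
The subgroups of order 4 are: {1, -1, i, -i}; {1, -1, j, -j}; {1, -1, k, -k}.
So G has 3 subgroups of order 4.

3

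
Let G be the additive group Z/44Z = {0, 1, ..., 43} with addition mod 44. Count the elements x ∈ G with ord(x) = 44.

In a cyclic group of order 44, the number of elements of order d (for d | 44) is φ(d).
φ(44) = 20.

20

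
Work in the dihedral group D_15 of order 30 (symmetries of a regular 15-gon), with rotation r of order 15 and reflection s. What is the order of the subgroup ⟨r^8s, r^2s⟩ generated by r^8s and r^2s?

10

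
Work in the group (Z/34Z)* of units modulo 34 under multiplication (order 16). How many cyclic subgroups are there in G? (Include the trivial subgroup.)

Each element a generates a cyclic subgroup ⟨a⟩; distinct elements may generate the same one (a cyclic group of order d has φ(d) generators).
Cyclic subgroups by order — order 1: 1; order 2: 1; order 4: 1; order 8: 1; order 16: 1.
Total: 5.

5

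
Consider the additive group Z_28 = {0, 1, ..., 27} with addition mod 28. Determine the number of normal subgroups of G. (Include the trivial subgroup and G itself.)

6

G is abelian, so every subgroup is normal.
G has 6 subgroups in total, hence 6 normal subgroups.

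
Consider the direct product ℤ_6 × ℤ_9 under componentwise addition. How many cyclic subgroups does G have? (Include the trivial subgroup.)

Group the elements of G by the cyclic subgroup they generate; each cyclic subgroup of order d accounts for φ(d) elements.
Cyclic subgroups by order — order 1: 1; order 2: 1; order 3: 4; order 6: 4; order 9: 3; order 18: 3.
Total: 16.

16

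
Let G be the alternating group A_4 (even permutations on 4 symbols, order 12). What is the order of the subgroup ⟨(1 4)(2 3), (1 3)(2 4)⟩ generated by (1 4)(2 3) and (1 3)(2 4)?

4

|⟨(1 4)(2 3)⟩| = 2 and |⟨(1 3)(2 4)⟩| = 2, so |H| is a multiple of lcm(2, 2) = 2 and divides |G| = 12.
Closing under the operation: H = {e, (1 2)(3 4), (1 3)(2 4), (1 4)(2 3)}, so |H| = 4.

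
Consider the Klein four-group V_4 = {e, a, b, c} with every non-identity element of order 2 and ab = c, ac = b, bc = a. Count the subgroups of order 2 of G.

|G| = 4 and 2 | 4, so subgroups of order 2 are possible by Lagrange.
The subgroups of order 2 are: {e, a}; {e, b}; {e, c}.
So G has 3 subgroups of order 2.

3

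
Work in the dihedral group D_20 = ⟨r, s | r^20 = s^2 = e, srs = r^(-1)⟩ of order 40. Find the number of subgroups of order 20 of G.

|G| = 40 and 20 | 40, so subgroups of order 20 are possible by Lagrange.
The subgroups of order 20 are: {e, r, r^2, r^3, r^4, r^5, r^6, r^7, r^8, r^9, r^10, r^11, r^12, r^13, r^14, r^15, r^16, r^17, r^18, r^19}; {e, r^2, r^4, r^6, r^8, r^10, r^12, r^14, r^16, r^18, s, r^2s, r^4s, r^6s, r^8s, r^10s, r^12s, r^14s, r^16s, r^18s}; {e, r^2, r^4, r^6, r^8, r^10, r^12, r^14, r^16, r^18, rs, r^3s, r^5s, r^7s, r^9s, r^11s, r^13s, r^15s, r^17s, r^19s}.
So G has 3 subgroups of order 20.

3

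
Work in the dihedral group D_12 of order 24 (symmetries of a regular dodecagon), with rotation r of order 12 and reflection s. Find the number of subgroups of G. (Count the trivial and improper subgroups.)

34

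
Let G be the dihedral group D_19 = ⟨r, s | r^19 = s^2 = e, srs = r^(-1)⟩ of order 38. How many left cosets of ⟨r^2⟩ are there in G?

2

|⟨r^2⟩| = 19 and |G| = 38.
By Lagrange, [G : H] = |G|/|H| = 38/19 = 2.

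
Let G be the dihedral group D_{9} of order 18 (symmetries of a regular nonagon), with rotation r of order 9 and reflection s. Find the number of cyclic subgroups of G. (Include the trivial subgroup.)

12

Group the elements of G by the cyclic subgroup they generate; each cyclic subgroup of order d accounts for φ(d) elements.
Cyclic subgroups by order — order 1: 1; order 2: 9; order 3: 1; order 9: 1.
Total: 12.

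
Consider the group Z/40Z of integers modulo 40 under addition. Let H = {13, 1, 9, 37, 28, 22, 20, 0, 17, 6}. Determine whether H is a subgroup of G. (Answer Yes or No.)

No

1 ∈ H but its inverse 39 ∉ H, so H is not a subgroup.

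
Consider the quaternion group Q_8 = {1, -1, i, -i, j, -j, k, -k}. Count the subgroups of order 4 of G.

|G| = 8 and 4 | 8, so subgroups of order 4 are possible by Lagrange.
The subgroups of order 4 are: {1, -1, i, -i}; {1, -1, j, -j}; {1, -1, k, -k}.
So G has 3 subgroups of order 4.

3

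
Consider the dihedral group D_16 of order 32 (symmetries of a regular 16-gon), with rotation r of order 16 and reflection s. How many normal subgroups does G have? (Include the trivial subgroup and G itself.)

8

G has 36 subgroups. Checking conjugation-invariance by order — order 1: 1/1 normal; order 2: 1/17 normal; order 4: 1/9 normal; order 8: 1/5 normal; order 16: 3/3 normal; order 32: 1/1 normal.
Total normal subgroups: 8.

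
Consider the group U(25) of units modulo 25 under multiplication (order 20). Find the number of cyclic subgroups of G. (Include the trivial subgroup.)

6

A cyclic subgroup of order d is generated by each of its φ(d) elements of order d, so the cyclic subgroups of order d number (#elements of order d)/φ(d).
Cyclic subgroups by order — order 1: 1; order 2: 1; order 4: 1; order 5: 1; order 10: 1; order 20: 1.
Total: 6.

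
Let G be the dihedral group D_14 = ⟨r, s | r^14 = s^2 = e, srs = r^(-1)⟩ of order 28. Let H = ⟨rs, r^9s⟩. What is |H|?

14

|⟨rs⟩| = 2 and |⟨r^9s⟩| = 2, so |H| is a multiple of lcm(2, 2) = 2 and divides |G| = 28.
Closing under the operation: H = {e, r^2, r^4, r^6, r^8, r^10, r^12, rs, r^3s, r^5s, r^7s, r^9s, r^11s, r^13s}, so |H| = 14.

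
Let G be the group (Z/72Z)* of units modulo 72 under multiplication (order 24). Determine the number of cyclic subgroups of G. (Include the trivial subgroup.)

A cyclic subgroup of order d is generated by each of its φ(d) elements of order d, so the cyclic subgroups of order d number (#elements of order d)/φ(d).
Cyclic subgroups by order — order 1: 1; order 2: 7; order 3: 1; order 6: 7.
Total: 16.

16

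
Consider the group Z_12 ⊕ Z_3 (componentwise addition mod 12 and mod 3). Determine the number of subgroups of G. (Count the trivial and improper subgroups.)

18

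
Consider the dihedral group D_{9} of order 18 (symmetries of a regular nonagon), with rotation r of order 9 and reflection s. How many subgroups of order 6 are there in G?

3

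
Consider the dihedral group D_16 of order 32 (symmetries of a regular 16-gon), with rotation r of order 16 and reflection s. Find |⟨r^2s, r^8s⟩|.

|⟨r^2s⟩| = 2 and |⟨r^8s⟩| = 2, so |H| is a multiple of lcm(2, 2) = 2 and divides |G| = 32.
Closing under the operation: H = {e, r^2, r^4, r^6, r^8, r^10, r^12, r^14, s, r^2s, r^4s, r^6s, r^8s, r^10s, r^12s, r^14s}, so |H| = 16.

16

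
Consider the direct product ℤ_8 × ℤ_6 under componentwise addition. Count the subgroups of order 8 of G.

3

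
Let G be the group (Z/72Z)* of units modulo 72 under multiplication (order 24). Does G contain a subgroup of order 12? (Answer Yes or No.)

Yes

12 | 24. A subgroup of order 12 is {1, 11, 13, 23, 25, 35, 37, 47, 49, 59, 61, 71}.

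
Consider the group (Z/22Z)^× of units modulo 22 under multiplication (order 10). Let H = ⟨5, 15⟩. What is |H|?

5

|⟨5⟩| = 5 and |⟨15⟩| = 5, so |H| is a multiple of lcm(5, 5) = 5 and divides |G| = 10.
Closing under the operation: H = {1, 3, 5, 9, 15}, so |H| = 5.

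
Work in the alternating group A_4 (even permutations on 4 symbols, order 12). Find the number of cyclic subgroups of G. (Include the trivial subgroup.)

8

A cyclic subgroup of order d is generated by each of its φ(d) elements of order d, so the cyclic subgroups of order d number (#elements of order d)/φ(d).
Cyclic subgroups by order — order 1: 1; order 2: 3; order 3: 4.
Total: 8.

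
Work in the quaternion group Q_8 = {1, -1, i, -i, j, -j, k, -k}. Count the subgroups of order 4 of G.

3

|G| = 8 and 4 | 8, so subgroups of order 4 are possible by Lagrange.
The subgroups of order 4 are: {1, -1, i, -i}; {1, -1, j, -j}; {1, -1, k, -k}.
So G has 3 subgroups of order 4.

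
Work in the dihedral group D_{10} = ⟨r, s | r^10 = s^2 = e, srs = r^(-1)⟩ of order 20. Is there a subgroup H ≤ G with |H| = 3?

No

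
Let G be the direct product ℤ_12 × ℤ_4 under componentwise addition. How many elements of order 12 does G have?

24

An element (a,b) has order lcm(ord(a), ord(b)); count pairs with lcm equal to 12.
Enumerating gives 24 such elements.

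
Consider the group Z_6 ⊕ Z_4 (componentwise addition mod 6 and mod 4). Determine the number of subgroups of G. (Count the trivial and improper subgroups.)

16

|G| = 24, so by Lagrange every subgroup order divides 24. Divisors: 1, 2, 3, 4, 6, 8, 12, 24.
Subgroups by order — order 1: 1; order 2: 3; order 3: 1; order 4: 3; order 6: 3; order 8: 1; order 12: 3; order 24: 1.
Total: 1 + 3 + 1 + 3 + 3 + 1 + 3 + 1 = 16.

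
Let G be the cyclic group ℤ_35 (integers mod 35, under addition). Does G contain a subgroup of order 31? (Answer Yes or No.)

No

31 does not divide |G| = 35, so by Lagrange no subgroup of order 31 exists.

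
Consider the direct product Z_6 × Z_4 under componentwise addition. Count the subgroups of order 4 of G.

3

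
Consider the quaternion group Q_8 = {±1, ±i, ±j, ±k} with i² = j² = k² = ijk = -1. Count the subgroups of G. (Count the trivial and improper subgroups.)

|G| = 8, so by Lagrange every subgroup order divides 8. Divisors: 1, 2, 4, 8.
Subgroups by order — order 1: 1; order 2: 1; order 4: 3; order 8: 1.
Total: 1 + 1 + 3 + 1 = 6.

6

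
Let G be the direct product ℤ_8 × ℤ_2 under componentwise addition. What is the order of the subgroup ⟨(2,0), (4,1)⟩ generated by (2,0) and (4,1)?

|⟨(2,0)⟩| = 4 and |⟨(4,1)⟩| = 2, so |H| is a multiple of lcm(4, 2) = 4 and divides |G| = 16.
Closing under the operation: H = {(0,0), (0,1), (2,0), (2,1), (4,0), (4,1), (6,0), (6,1)}, so |H| = 8.

8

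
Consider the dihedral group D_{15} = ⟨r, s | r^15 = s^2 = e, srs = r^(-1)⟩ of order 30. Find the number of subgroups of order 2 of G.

15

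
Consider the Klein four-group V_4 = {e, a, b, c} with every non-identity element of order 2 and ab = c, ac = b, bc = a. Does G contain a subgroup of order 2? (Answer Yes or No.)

Yes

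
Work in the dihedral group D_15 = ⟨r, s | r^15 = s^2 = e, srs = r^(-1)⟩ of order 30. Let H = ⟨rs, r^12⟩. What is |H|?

10

|⟨rs⟩| = 2 and |⟨r^12⟩| = 5, so |H| is a multiple of lcm(2, 5) = 10 and divides |G| = 30.
Closing under the operation: H = {e, r^3, r^6, r^9, r^12, rs, r^4s, r^7s, r^10s, r^13s}, so |H| = 10.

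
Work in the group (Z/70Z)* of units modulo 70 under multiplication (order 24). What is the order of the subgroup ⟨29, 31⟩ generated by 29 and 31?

12

|⟨29⟩| = 2 and |⟨31⟩| = 6, so |H| is a multiple of lcm(2, 6) = 6 and divides |G| = 24.
Closing under the operation: H = {1, 9, 11, 19, 29, 31, 39, 41, 51, 59, 61, 69}, so |H| = 12.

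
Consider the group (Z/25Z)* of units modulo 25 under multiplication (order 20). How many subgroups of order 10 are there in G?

|G| = 20 and 10 | 20, so subgroups of order 10 are possible by Lagrange.
The subgroups of order 10 are: {1, 4, 6, 9, 11, 14, 16, 19, 21, 24}.
So G has 1 subgroup of order 10.

1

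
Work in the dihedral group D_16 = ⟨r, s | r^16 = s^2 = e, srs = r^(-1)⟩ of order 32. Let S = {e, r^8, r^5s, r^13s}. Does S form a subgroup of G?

Yes

|S| = 4 divides |G| = 32, consistent with Lagrange.
S contains the identity, every element's inverse is in S, and S is closed under ·: it is a subgroup.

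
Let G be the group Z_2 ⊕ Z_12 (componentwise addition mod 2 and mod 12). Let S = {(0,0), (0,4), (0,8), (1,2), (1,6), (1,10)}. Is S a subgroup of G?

Yes

|S| = 6 divides |G| = 24, consistent with Lagrange.
S contains the identity, every element's inverse is in S, and S is closed under +: it is a subgroup.
In fact S = ⟨(1,2)⟩.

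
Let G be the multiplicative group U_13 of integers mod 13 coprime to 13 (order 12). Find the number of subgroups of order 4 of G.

1

|G| = 12 and 4 | 12, so subgroups of order 4 are possible by Lagrange.
The subgroups of order 4 are: {1, 5, 8, 12}.
So G has 1 subgroup of order 4.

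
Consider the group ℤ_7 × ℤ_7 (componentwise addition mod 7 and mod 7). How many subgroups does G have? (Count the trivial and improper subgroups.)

|G| = 49, so by Lagrange every subgroup order divides 49. Divisors: 1, 7, 49.
Subgroups by order — order 1: 1; order 7: 8; order 49: 1.
Total: 1 + 8 + 1 = 10.

10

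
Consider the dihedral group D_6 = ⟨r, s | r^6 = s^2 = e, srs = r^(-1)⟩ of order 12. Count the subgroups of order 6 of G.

3

|G| = 12 and 6 | 12, so subgroups of order 6 are possible by Lagrange.
The subgroups of order 6 are: {e, r, r^2, r^3, r^4, r^5}; {e, r^2, r^4, s, r^2s, r^4s}; {e, r^2, r^4, rs, r^3s, r^5s}.
So G has 3 subgroups of order 6.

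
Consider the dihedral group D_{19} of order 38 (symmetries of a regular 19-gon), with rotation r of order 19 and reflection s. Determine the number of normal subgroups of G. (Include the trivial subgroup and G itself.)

3

G has 22 subgroups. Checking conjugation-invariance by order — order 1: 1/1 normal; order 2: 0/19 normal; order 19: 1/1 normal; order 38: 1/1 normal.
Total normal subgroups: 3.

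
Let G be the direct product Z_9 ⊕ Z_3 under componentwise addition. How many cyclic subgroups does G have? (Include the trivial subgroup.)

8

Each element a generates a cyclic subgroup ⟨a⟩; distinct elements may generate the same one (a cyclic group of order d has φ(d) generators).
Cyclic subgroups by order — order 1: 1; order 3: 4; order 9: 3.
Total: 8.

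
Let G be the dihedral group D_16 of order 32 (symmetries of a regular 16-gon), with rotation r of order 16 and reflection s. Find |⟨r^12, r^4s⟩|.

8

|⟨r^12⟩| = 4 and |⟨r^4s⟩| = 2, so |H| is a multiple of lcm(4, 2) = 4 and divides |G| = 32.
Closing under the operation: H = {e, r^4, r^8, r^12, s, r^4s, r^8s, r^12s}, so |H| = 8.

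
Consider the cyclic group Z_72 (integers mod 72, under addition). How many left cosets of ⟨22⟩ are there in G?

|⟨22⟩| = 36 and |G| = 72.
By Lagrange, [G : H] = |G|/|H| = 72/36 = 2.

2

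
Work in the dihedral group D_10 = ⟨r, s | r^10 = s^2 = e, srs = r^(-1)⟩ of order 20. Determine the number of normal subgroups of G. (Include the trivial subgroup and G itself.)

G has 22 subgroups. Checking conjugation-invariance by order — order 1: 1/1 normal; order 2: 1/11 normal; order 4: 0/5 normal; order 5: 1/1 normal; order 10: 3/3 normal; order 20: 1/1 normal.
Total normal subgroups: 7.

7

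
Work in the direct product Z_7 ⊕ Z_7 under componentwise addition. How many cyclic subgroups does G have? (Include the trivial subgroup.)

Each element a generates a cyclic subgroup ⟨a⟩; distinct elements may generate the same one (a cyclic group of order d has φ(d) generators).
Cyclic subgroups by order — order 1: 1; order 7: 8.
Total: 9.

9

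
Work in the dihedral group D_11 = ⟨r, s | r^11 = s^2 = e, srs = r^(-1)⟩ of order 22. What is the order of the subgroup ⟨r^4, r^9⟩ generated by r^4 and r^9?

|⟨r^4⟩| = 11 and |⟨r^9⟩| = 11, so |H| is a multiple of lcm(11, 11) = 11 and divides |G| = 22.
Closing under the operation: H = {e, r, r^2, r^3, r^4, r^5, r^6, r^7, r^8, r^9, r^10}, so |H| = 11.

11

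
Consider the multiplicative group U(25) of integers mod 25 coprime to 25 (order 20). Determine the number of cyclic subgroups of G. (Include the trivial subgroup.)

Each element a generates a cyclic subgroup ⟨a⟩; distinct elements may generate the same one (a cyclic group of order d has φ(d) generators).
Cyclic subgroups by order — order 1: 1; order 2: 1; order 4: 1; order 5: 1; order 10: 1; order 20: 1.
Total: 6.

6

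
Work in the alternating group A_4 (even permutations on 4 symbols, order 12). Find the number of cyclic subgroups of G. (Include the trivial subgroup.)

8

Each element a generates a cyclic subgroup ⟨a⟩; distinct elements may generate the same one (a cyclic group of order d has φ(d) generators).
Cyclic subgroups by order — order 1: 1; order 2: 3; order 3: 4.
Total: 8.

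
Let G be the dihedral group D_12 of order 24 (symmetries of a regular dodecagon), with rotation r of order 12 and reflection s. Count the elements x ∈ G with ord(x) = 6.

2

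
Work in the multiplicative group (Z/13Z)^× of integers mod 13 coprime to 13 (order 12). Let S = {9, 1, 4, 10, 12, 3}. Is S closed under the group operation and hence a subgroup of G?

Yes

|S| = 6 divides |G| = 12, consistent with Lagrange.
S contains the identity, every element's inverse is in S, and S is closed under ·: it is a subgroup.
In fact S = ⟨4⟩.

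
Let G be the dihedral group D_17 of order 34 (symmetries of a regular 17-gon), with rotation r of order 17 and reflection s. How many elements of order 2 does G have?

17

Enumerating element orders in G gives 17 elements of order 2.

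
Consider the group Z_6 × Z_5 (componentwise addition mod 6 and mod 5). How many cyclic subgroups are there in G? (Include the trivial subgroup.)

A cyclic subgroup of order d is generated by each of its φ(d) elements of order d, so the cyclic subgroups of order d number (#elements of order d)/φ(d).
Cyclic subgroups by order — order 1: 1; order 2: 1; order 3: 1; order 5: 1; order 6: 1; order 10: 1; order 15: 1; order 30: 1.
Total: 8.

8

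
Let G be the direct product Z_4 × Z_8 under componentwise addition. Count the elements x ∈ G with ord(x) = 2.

3

An element (a,b) has order lcm(ord(a), ord(b)); count pairs with lcm equal to 2.
Enumerating gives 3 such elements.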